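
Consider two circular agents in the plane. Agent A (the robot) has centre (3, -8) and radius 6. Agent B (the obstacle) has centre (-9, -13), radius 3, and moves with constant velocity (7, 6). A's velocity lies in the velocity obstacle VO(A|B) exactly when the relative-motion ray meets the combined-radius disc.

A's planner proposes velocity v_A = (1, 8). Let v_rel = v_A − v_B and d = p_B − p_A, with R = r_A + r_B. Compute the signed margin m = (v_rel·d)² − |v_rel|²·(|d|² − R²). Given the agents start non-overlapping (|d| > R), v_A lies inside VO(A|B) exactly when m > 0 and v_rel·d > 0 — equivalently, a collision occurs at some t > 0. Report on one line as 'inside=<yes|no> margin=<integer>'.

d = (-12, -5),  |d|² = 169;  R = 6+3 = 9,  c = 169−9² = 88
v_rel = (-6, 2),  |v_rel|² = 40;  v_rel·d = (-6)·(-12) + (2)·(-5) = 62
40·t² − 124·t + 88 = 0  ⇒  m = 62² − 40·88 = 324
m = 324 > 0,  v_rel·d = 62 > 0  ⇒  inside

inside=yes margin=324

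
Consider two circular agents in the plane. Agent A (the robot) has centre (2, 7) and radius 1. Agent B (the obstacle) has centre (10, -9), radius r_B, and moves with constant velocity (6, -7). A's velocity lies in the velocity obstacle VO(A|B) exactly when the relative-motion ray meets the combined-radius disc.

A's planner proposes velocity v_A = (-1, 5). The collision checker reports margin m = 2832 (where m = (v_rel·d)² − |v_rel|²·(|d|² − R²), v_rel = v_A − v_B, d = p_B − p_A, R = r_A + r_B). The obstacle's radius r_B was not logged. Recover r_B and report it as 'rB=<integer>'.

m = 2832
d = (8, -16);  v_rel = (-7, 12),  |v_rel|² = 193
v_rel×d = (-7)·(-16) − (12)·(8) = 16
since m = R²·193 − 16²:  R² = (256 + 2832) / 193 = 16
R = √16 = 4  ⇒  r_B = 4 − 1 = 3

rB=3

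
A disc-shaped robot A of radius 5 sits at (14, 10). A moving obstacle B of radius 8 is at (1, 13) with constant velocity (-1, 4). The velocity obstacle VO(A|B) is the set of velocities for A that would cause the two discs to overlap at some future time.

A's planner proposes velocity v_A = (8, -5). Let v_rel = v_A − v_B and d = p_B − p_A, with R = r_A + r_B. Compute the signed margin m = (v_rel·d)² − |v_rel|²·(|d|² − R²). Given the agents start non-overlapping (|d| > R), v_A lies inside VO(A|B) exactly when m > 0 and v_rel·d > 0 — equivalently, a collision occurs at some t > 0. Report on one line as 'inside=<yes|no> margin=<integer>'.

d = (-13, 3),  |d|² = 178;  R = 5+8 = 13,  c = 178−13² = 9
v_rel = (9, -9),  |v_rel|² = 162;  v_rel·d = (9)·(-13) + (-9)·(3) = -144
162·t² + 288·t + 9 = 0  ⇒  m = (-144)² − 162·9 = 19278
m = 19278 > 0,  v_rel·d = -144 < 0  ⇒  outside

inside=no margin=19278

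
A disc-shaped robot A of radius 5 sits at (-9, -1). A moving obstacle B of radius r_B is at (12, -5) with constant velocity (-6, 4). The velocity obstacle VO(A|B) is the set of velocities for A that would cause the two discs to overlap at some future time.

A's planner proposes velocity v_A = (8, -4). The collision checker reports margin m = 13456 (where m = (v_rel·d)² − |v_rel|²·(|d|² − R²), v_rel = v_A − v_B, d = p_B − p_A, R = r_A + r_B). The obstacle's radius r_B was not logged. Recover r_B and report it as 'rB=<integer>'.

m = 13456
d = (21, -4);  v_rel = (14, -8),  |v_rel|² = 260
v_rel×d = (14)·(-4) − (-8)·(21) = 112
since m = R²·260 − 112²:  R² = (12544 + 13456) / 260 = 100
R = √100 = 10  ⇒  r_B = 10 − 5 = 5

rB=5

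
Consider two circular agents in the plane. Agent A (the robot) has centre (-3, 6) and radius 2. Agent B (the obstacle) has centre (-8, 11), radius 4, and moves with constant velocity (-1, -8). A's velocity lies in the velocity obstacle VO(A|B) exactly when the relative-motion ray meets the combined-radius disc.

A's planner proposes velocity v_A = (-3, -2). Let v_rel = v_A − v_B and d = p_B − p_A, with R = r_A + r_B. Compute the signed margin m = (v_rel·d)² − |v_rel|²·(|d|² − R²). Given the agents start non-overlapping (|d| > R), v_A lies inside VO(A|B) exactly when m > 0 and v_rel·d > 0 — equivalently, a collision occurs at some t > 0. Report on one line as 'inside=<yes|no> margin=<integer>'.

d = (-5, 5),  |d|² = 50;  R = 2+4 = 6,  c = 50−6² = 14
v_rel = (-2, 6),  |v_rel|² = 40;  v_rel·d = (-2)·(-5) + (6)·(5) = 40
40·t² − 80·t + 14 = 0  ⇒  m = 40² − 40·14 = 1040
m = 1040 > 0,  v_rel·d = 40 > 0  ⇒  inside

inside=yes margin=1040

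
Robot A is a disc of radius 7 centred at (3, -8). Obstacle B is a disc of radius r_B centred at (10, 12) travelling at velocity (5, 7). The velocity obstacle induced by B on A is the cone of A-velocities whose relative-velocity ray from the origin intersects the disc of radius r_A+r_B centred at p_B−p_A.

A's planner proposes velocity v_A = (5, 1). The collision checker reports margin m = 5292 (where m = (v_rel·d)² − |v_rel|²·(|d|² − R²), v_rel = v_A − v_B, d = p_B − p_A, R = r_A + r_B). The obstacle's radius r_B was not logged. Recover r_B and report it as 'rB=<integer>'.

m = 5292
d = (7, 20);  v_rel = (0, -6),  |v_rel|² = 36
v_rel×d = (0)·(20) − (-6)·(7) = 42
since m = R²·36 − 42²:  R² = (1764 + 5292) / 36 = 196
R = √196 = 14  ⇒  r_B = 14 − 7 = 7

rB=7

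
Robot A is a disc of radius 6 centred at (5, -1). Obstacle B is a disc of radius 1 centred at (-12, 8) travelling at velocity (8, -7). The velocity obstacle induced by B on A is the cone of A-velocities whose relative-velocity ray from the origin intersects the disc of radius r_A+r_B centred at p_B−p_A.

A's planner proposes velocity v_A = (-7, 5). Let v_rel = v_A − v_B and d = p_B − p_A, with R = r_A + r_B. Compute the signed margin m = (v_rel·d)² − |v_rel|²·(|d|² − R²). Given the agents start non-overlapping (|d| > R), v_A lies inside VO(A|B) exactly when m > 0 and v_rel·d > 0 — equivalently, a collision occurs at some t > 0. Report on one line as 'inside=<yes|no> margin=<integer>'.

d = (-17, 9),  |d|² = 370;  R = 6+1 = 7,  c = 370−7² = 321
v_rel = (-15, 12),  |v_rel|² = 369;  v_rel·d = (-15)·(-17) + (12)·(9) = 363
369·t² − 726·t + 321 = 0  ⇒  m = 363² − 369·321 = 13320
m = 13320 > 0,  v_rel·d = 363 > 0  ⇒  inside

inside=yes margin=13320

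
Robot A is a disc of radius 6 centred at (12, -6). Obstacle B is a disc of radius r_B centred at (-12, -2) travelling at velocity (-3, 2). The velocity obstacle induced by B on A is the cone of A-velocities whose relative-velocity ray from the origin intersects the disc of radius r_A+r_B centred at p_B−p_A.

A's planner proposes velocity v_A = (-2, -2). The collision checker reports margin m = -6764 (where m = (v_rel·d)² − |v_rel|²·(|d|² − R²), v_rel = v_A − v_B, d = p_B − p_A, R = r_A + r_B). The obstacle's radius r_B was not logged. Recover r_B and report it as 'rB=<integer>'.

m = -6764
d = (-24, 4);  v_rel = (1, -4),  |v_rel|² = 17
v_rel×d = (1)·(4) − (-4)·(-24) = -92
since m = R²·17 − (-92)²:  R² = (8464 + -6764) / 17 = 100
R = √100 = 10  ⇒  r_B = 10 − 6 = 4

rB=4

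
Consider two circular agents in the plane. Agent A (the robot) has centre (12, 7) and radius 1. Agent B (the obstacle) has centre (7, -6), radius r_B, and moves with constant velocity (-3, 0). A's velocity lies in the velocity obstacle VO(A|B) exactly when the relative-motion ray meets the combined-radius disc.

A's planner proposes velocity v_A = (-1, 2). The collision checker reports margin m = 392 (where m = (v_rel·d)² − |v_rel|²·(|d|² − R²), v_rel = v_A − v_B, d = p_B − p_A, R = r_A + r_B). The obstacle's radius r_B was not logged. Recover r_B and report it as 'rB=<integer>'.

m = 392
d = (-5, -13);  v_rel = (2, 2),  |v_rel|² = 8
v_rel×d = (2)·(-13) − (2)·(-5) = -16
since m = R²·8 − (-16)²:  R² = (256 + 392) / 8 = 81
R = √81 = 9  ⇒  r_B = 9 − 1 = 8

rB=8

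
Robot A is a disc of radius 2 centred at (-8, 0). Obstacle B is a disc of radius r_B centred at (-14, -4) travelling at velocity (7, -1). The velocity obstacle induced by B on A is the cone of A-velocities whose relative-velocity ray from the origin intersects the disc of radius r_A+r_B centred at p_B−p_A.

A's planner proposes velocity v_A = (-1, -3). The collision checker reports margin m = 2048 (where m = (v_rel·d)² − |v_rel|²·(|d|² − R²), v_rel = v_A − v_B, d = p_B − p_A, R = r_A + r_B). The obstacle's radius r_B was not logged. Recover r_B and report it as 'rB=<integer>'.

m = 2048
d = (-6, -4);  v_rel = (-8, -2),  |v_rel|² = 68
v_rel×d = (-8)·(-4) − (-2)·(-6) = 20
since m = R²·68 − 20²:  R² = (400 + 2048) / 68 = 36
R = √36 = 6  ⇒  r_B = 6 − 2 = 4

rB=4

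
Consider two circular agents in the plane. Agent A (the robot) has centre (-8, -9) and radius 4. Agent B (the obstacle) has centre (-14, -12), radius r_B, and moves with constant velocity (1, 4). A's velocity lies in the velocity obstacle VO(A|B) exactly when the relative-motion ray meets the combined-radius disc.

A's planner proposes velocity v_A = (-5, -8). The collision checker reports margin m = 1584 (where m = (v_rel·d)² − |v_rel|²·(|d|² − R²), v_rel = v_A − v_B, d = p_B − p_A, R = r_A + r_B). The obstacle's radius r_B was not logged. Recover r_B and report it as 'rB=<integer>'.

m = 1584
d = (-6, -3);  v_rel = (-6, -12),  |v_rel|² = 180
v_rel×d = (-6)·(-3) − (-12)·(-6) = -54
since m = R²·180 − (-54)²:  R² = (2916 + 1584) / 180 = 25
R = √25 = 5  ⇒  r_B = 5 − 4 = 1

rB=1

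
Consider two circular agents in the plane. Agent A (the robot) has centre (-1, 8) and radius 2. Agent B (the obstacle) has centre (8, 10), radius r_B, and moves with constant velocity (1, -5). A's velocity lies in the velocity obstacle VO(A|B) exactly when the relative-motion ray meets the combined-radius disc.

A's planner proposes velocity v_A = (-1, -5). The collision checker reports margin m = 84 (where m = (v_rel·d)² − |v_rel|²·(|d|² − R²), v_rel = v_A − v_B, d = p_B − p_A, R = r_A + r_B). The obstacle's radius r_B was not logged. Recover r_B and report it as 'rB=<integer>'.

m = 84
d = (9, 2);  v_rel = (-2, 0),  |v_rel|² = 4
v_rel×d = (-2)·(2) − (0)·(9) = -4
since m = R²·4 − (-4)²:  R² = (16 + 84) / 4 = 25
R = √25 = 5  ⇒  r_B = 5 − 2 = 3

rB=3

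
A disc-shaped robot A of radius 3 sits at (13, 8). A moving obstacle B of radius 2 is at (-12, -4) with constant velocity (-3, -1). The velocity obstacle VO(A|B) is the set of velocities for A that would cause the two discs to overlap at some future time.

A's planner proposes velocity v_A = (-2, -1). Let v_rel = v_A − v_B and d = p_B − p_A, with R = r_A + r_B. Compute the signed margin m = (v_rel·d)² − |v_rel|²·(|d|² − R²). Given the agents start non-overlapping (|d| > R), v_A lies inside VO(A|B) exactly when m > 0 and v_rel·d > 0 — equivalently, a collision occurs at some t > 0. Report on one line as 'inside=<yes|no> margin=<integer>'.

d = (-25, -12),  |d|² = 769;  R = 3+2 = 5,  c = 769−5² = 744
v_rel = (1, 0),  |v_rel|² = 1;  v_rel·d = (1)·(-25) + (0)·(-12) = -25
1·t² + 50·t + 744 = 0  ⇒  m = (-25)² − 1·744 = -119
m = -119 < 0,  v_rel·d = -25 < 0  ⇒  outside

inside=no margin=-119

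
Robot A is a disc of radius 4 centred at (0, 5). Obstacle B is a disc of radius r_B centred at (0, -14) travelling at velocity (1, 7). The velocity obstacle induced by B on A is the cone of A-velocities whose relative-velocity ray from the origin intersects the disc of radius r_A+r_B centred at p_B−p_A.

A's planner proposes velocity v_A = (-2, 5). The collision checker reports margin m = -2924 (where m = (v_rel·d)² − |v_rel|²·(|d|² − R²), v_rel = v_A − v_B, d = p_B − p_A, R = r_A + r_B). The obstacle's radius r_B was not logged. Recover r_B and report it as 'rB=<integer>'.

m = -2924
d = (0, -19);  v_rel = (-3, -2),  |v_rel|² = 13
v_rel×d = (-3)·(-19) − (-2)·(0) = 57
since m = R²·13 − 57²:  R² = (3249 + -2924) / 13 = 25
R = √25 = 5  ⇒  r_B = 5 − 4 = 1

rB=1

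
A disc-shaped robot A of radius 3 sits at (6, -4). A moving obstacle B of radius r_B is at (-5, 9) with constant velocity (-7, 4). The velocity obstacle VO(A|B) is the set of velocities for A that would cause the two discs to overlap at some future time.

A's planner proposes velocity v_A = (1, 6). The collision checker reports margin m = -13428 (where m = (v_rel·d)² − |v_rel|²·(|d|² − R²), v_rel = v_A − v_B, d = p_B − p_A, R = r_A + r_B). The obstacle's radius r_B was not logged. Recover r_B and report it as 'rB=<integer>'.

m = -13428
d = (-11, 13);  v_rel = (8, 2),  |v_rel|² = 68
v_rel×d = (8)·(13) − (2)·(-11) = 126
since m = R²·68 − 126²:  R² = (15876 + -13428) / 68 = 36
R = √36 = 6  ⇒  r_B = 6 − 3 = 3

rB=3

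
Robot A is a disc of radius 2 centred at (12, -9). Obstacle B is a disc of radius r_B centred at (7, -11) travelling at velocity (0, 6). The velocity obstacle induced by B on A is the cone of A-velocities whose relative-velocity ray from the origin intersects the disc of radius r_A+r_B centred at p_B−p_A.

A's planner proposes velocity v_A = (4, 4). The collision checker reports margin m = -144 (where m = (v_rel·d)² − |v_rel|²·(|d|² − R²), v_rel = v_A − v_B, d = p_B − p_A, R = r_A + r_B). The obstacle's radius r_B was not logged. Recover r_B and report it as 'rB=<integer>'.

m = -144
d = (-5, -2);  v_rel = (4, -2),  |v_rel|² = 20
v_rel×d = (4)·(-2) − (-2)·(-5) = -18
since m = R²·20 − (-18)²:  R² = (324 + -144) / 20 = 9
R = √9 = 3  ⇒  r_B = 3 − 2 = 1

rB=1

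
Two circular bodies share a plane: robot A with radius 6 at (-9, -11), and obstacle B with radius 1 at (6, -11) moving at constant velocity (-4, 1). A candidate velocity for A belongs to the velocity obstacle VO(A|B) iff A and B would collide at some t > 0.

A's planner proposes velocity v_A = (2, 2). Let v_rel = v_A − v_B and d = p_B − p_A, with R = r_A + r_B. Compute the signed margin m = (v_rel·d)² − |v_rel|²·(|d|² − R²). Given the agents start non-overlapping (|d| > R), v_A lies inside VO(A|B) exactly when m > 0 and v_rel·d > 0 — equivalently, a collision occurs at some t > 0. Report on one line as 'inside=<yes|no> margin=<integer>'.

d = (15, 0),  |d|² = 225;  R = 6+1 = 7,  c = 225−7² = 176
v_rel = (6, 1),  |v_rel|² = 37;  v_rel·d = (6)·(15) + (1)·(0) = 90
37·t² − 180·t + 176 = 0  ⇒  m = 90² − 37·176 = 1588
m = 1588 > 0,  v_rel·d = 90 > 0  ⇒  inside

inside=yes margin=1588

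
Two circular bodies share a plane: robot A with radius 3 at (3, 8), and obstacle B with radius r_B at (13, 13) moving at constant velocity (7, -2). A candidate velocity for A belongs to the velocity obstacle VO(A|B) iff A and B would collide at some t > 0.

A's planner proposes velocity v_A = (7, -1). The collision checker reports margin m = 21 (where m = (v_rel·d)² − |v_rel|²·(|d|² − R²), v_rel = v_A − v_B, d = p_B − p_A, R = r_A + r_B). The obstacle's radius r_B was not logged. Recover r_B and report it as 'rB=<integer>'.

m = 21
d = (10, 5);  v_rel = (0, 1),  |v_rel|² = 1
v_rel×d = (0)·(5) − (1)·(10) = -10
since m = R²·1 − (-10)²:  R² = (100 + 21) / 1 = 121
R = √121 = 11  ⇒  r_B = 11 − 3 = 8

rB=8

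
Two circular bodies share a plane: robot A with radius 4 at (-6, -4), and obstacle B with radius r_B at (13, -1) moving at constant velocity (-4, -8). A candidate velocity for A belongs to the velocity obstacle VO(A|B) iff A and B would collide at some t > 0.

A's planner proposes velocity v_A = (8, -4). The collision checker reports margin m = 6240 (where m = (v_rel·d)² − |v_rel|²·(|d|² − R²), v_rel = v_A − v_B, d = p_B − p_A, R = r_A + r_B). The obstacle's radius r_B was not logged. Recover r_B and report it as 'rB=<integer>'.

m = 6240
d = (19, 3);  v_rel = (12, 4),  |v_rel|² = 160
v_rel×d = (12)·(3) − (4)·(19) = -40
since m = R²·160 − (-40)²:  R² = (1600 + 6240) / 160 = 49
R = √49 = 7  ⇒  r_B = 7 − 4 = 3

rB=3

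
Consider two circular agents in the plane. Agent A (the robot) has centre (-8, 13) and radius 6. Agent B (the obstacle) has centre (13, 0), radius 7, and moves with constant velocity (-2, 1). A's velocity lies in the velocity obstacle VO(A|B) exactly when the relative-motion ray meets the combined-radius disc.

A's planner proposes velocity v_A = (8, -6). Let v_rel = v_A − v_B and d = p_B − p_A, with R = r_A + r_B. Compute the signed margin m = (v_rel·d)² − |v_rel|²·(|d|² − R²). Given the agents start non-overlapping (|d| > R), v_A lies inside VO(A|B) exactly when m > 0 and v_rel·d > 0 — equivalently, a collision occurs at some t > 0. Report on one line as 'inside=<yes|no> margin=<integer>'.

d = (21, -13),  |d|² = 610;  R = 6+7 = 13,  c = 610−13² = 441
v_rel = (10, -7),  |v_rel|² = 149;  v_rel·d = (10)·(21) + (-7)·(-13) = 301
149·t² − 602·t + 441 = 0  ⇒  m = 301² − 149·441 = 24892
m = 24892 > 0,  v_rel·d = 301 > 0  ⇒  inside

inside=yes margin=24892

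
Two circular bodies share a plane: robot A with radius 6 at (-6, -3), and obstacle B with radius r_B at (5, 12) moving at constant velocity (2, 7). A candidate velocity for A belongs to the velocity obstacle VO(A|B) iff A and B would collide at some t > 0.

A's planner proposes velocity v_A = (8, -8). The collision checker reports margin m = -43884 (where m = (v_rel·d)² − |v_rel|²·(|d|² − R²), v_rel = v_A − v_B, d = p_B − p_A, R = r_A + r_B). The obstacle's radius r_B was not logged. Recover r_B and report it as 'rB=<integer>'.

m = -43884
d = (11, 15);  v_rel = (6, -15),  |v_rel|² = 261
v_rel×d = (6)·(15) − (-15)·(11) = 255
since m = R²·261 − 255²:  R² = (65025 + -43884) / 261 = 81
R = √81 = 9  ⇒  r_B = 9 − 6 = 3

rB=3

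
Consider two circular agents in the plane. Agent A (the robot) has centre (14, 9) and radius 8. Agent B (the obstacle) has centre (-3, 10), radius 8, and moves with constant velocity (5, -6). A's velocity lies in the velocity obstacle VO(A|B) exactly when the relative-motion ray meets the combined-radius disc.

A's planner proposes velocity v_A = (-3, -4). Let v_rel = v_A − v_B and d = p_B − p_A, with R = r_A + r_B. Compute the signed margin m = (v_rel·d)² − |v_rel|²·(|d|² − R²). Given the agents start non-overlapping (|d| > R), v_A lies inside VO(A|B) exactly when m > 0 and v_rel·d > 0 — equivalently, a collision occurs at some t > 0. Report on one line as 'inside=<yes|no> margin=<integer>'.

d = (-17, 1),  |d|² = 290;  R = 8+8 = 16,  c = 290−16² = 34
v_rel = (-8, 2),  |v_rel|² = 68;  v_rel·d = (-8)·(-17) + (2)·(1) = 138
68·t² − 276·t + 34 = 0  ⇒  m = 138² − 68·34 = 16732
m = 16732 > 0,  v_rel·d = 138 > 0  ⇒  inside

inside=yes margin=16732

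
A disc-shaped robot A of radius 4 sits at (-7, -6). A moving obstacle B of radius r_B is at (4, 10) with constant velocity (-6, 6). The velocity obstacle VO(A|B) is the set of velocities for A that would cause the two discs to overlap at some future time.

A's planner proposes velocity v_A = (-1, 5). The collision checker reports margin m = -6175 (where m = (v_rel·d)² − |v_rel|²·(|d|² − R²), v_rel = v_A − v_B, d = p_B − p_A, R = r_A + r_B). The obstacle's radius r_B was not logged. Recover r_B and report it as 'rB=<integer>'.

m = -6175
d = (11, 16);  v_rel = (5, -1),  |v_rel|² = 26
v_rel×d = (5)·(16) − (-1)·(11) = 91
since m = R²·26 − 91²:  R² = (8281 + -6175) / 26 = 81
R = √81 = 9  ⇒  r_B = 9 − 4 = 5

rB=5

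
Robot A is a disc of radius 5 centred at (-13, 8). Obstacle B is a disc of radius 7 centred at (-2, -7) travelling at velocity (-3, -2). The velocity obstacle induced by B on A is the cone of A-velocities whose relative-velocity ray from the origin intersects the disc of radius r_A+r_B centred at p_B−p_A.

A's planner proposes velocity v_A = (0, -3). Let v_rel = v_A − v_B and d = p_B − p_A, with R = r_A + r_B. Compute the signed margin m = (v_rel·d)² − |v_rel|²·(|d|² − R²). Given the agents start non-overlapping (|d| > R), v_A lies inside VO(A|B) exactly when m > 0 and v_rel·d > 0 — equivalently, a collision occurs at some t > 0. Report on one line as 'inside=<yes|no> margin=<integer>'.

d = (11, -15),  |d|² = 346;  R = 5+7 = 12,  c = 346−12² = 202
v_rel = (3, -1),  |v_rel|² = 10;  v_rel·d = (3)·(11) + (-1)·(-15) = 48
10·t² − 96·t + 202 = 0  ⇒  m = 48² − 10·202 = 284
m = 284 > 0,  v_rel·d = 48 > 0  ⇒  inside

inside=yes margin=284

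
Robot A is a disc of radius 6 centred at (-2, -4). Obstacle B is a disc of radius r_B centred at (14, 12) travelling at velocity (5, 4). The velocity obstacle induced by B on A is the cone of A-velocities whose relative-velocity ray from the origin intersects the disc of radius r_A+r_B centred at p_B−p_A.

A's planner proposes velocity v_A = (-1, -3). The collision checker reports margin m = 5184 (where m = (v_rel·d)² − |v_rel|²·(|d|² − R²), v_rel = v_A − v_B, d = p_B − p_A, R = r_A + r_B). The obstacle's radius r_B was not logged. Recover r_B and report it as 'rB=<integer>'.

m = 5184
d = (16, 16);  v_rel = (-6, -7),  |v_rel|² = 85
v_rel×d = (-6)·(16) − (-7)·(16) = 16
since m = R²·85 − 16²:  R² = (256 + 5184) / 85 = 64
R = √64 = 8  ⇒  r_B = 8 − 6 = 2

rB=2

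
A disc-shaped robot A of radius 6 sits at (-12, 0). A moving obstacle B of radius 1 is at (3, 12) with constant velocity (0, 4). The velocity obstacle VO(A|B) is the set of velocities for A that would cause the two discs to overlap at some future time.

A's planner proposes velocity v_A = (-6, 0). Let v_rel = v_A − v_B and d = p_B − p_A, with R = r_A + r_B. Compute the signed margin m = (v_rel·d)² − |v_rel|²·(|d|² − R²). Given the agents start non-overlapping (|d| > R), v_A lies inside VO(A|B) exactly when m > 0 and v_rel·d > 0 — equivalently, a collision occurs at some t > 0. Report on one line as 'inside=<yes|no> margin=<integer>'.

d = (15, 12),  |d|² = 369;  R = 6+1 = 7,  c = 369−7² = 320
v_rel = (-6, -4),  |v_rel|² = 52;  v_rel·d = (-6)·(15) + (-4)·(12) = -138
52·t² + 276·t + 320 = 0  ⇒  m = (-138)² − 52·320 = 2404
m = 2404 > 0,  v_rel·d = -138 < 0  ⇒  outside

inside=no margin=2404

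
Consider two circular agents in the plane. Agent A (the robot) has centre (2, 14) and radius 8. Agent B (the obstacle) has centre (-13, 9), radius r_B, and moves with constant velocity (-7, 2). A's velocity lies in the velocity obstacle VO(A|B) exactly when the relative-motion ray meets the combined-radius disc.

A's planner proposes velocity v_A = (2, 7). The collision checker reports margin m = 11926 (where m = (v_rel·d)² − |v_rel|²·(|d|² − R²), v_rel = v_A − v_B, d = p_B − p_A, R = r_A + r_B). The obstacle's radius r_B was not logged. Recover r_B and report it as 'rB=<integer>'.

m = 11926
d = (-15, -5);  v_rel = (9, 5),  |v_rel|² = 106
v_rel×d = (9)·(-5) − (5)·(-15) = 30
since m = R²·106 − 30²:  R² = (900 + 11926) / 106 = 121
R = √121 = 11  ⇒  r_B = 11 − 8 = 3

rB=3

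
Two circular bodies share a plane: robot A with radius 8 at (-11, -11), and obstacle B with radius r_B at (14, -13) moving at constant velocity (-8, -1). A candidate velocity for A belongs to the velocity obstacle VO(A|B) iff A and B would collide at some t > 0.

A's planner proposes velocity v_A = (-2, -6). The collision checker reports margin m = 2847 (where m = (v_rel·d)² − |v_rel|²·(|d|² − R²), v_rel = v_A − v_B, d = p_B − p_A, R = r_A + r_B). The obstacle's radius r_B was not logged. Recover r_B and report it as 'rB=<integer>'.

m = 2847
d = (25, -2);  v_rel = (6, -5),  |v_rel|² = 61
v_rel×d = (6)·(-2) − (-5)·(25) = 113
since m = R²·61 − 113²:  R² = (12769 + 2847) / 61 = 256
R = √256 = 16  ⇒  r_B = 16 − 8 = 8

rB=8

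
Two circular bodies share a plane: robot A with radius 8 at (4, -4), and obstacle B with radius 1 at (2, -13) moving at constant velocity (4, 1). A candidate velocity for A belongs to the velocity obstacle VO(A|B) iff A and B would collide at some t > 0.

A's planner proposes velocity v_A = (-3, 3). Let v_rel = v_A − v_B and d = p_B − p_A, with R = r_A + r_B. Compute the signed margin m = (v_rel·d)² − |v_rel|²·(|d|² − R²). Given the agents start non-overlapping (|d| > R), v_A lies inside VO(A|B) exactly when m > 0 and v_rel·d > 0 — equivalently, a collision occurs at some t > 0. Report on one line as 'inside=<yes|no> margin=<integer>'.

d = (-2, -9),  |d|² = 85;  R = 8+1 = 9,  c = 85−9² = 4
v_rel = (-7, 2),  |v_rel|² = 53;  v_rel·d = (-7)·(-2) + (2)·(-9) = -4
53·t² + 8·t + 4 = 0  ⇒  m = (-4)² − 53·4 = -196
m = -196 < 0,  v_rel·d = -4 < 0  ⇒  outside

inside=no margin=-196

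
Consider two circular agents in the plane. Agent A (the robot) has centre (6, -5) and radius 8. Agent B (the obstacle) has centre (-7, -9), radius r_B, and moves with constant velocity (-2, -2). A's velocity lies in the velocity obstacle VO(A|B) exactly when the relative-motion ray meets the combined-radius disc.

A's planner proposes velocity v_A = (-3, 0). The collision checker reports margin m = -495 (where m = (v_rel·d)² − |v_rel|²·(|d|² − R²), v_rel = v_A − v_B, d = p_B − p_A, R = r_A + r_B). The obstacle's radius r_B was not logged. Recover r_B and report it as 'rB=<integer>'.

m = -495
d = (-13, -4);  v_rel = (-1, 2),  |v_rel|² = 5
v_rel×d = (-1)·(-4) − (2)·(-13) = 30
since m = R²·5 − 30²:  R² = (900 + -495) / 5 = 81
R = √81 = 9  ⇒  r_B = 9 − 8 = 1

rB=1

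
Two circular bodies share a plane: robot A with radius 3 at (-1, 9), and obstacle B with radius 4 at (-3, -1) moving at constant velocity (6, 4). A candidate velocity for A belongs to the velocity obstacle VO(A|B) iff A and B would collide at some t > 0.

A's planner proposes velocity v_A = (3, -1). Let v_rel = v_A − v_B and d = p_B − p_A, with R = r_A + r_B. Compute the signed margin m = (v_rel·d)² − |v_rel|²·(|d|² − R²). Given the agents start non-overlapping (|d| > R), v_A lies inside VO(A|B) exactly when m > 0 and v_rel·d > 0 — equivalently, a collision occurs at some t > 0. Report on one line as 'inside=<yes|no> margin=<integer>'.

d = (-2, -10),  |d|² = 104;  R = 3+4 = 7,  c = 104−7² = 55
v_rel = (-3, -5),  |v_rel|² = 34;  v_rel·d = (-3)·(-2) + (-5)·(-10) = 56
34·t² − 112·t + 55 = 0  ⇒  m = 56² − 34·55 = 1266
m = 1266 > 0,  v_rel·d = 56 > 0  ⇒  inside

inside=yes margin=1266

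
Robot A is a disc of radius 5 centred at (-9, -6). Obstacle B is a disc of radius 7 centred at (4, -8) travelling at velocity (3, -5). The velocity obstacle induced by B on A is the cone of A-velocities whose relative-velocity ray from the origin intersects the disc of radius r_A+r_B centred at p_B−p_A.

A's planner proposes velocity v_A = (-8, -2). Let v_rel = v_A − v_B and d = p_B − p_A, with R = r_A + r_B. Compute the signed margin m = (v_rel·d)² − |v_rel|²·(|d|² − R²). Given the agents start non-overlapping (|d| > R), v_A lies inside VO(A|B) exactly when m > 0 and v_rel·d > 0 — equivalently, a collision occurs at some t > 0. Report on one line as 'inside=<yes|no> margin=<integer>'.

d = (13, -2),  |d|² = 173;  R = 5+7 = 12,  c = 173−12² = 29
v_rel = (-11, 3),  |v_rel|² = 130;  v_rel·d = (-11)·(13) + (3)·(-2) = -149
130·t² + 298·t + 29 = 0  ⇒  m = (-149)² − 130·29 = 18431
m = 18431 > 0,  v_rel·d = -149 < 0  ⇒  outside

inside=no margin=18431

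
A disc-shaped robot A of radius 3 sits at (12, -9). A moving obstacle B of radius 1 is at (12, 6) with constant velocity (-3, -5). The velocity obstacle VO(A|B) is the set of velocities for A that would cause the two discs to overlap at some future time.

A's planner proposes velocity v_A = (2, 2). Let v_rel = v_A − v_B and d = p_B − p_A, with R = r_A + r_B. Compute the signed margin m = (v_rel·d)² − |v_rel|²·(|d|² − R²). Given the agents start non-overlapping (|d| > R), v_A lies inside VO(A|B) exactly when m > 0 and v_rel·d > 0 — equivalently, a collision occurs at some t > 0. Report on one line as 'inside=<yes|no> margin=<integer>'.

d = (0, 15),  |d|² = 225;  R = 3+1 = 4,  c = 225−4² = 209
v_rel = (5, 7),  |v_rel|² = 74;  v_rel·d = (5)·(0) + (7)·(15) = 105
74·t² − 210·t + 209 = 0  ⇒  m = 105² − 74·209 = -4441
m = -4441 < 0,  v_rel·d = 105 > 0  ⇒  outside

inside=no margin=-4441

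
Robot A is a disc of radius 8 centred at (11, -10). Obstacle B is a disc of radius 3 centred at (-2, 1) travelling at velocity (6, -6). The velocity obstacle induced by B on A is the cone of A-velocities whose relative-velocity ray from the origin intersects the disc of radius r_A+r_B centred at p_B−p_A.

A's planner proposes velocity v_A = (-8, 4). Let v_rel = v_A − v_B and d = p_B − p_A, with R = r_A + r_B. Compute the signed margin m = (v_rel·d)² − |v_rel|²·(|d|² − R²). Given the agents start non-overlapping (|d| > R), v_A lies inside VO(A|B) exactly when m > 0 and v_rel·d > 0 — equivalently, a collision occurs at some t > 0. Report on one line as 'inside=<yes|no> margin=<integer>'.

d = (-13, 11),  |d|² = 290;  R = 8+3 = 11,  c = 290−11² = 169
v_rel = (-14, 10),  |v_rel|² = 296;  v_rel·d = (-14)·(-13) + (10)·(11) = 292
296·t² − 584·t + 169 = 0  ⇒  m = 292² − 296·169 = 35240
m = 35240 > 0,  v_rel·d = 292 > 0  ⇒  inside

inside=yes margin=35240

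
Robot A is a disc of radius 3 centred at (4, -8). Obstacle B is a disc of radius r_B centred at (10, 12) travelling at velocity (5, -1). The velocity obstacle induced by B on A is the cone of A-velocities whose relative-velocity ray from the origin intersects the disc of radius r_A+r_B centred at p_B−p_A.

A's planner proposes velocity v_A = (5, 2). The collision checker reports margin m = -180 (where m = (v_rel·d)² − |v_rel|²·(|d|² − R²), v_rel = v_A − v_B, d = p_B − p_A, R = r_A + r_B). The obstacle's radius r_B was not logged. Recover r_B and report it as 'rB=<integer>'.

m = -180
d = (6, 20);  v_rel = (0, 3),  |v_rel|² = 9
v_rel×d = (0)·(20) − (3)·(6) = -18
since m = R²·9 − (-18)²:  R² = (324 + -180) / 9 = 16
R = √16 = 4  ⇒  r_B = 4 − 3 = 1

rB=1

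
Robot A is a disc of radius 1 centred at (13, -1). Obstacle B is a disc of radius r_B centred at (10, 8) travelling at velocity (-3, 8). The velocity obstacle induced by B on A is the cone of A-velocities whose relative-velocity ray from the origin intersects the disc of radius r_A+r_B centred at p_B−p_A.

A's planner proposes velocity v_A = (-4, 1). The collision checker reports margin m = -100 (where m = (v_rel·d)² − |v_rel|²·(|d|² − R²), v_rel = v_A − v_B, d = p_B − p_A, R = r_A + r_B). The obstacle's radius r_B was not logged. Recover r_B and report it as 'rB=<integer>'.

m = -100
d = (-3, 9);  v_rel = (-1, -7),  |v_rel|² = 50
v_rel×d = (-1)·(9) − (-7)·(-3) = -30
since m = R²·50 − (-30)²:  R² = (900 + -100) / 50 = 16
R = √16 = 4  ⇒  r_B = 4 − 1 = 3

rB=3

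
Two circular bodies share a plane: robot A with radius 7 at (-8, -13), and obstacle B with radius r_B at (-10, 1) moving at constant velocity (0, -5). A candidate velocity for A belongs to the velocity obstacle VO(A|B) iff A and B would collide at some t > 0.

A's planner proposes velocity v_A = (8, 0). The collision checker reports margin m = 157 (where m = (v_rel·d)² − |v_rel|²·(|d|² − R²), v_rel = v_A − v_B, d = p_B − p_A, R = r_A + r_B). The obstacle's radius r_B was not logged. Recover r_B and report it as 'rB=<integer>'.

m = 157
d = (-2, 14);  v_rel = (8, 5),  |v_rel|² = 89
v_rel×d = (8)·(14) − (5)·(-2) = 122
since m = R²·89 − 122²:  R² = (14884 + 157) / 89 = 169
R = √169 = 13  ⇒  r_B = 13 − 7 = 6

rB=6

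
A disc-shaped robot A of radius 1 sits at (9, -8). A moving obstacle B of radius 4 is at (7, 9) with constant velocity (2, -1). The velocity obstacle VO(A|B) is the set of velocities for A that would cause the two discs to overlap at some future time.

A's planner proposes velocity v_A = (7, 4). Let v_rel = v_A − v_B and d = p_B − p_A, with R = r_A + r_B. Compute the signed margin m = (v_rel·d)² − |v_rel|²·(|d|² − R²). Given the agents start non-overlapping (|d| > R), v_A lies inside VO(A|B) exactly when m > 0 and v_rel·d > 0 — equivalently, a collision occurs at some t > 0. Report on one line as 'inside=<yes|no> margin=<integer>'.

d = (-2, 17),  |d|² = 293;  R = 1+4 = 5,  c = 293−5² = 268
v_rel = (5, 5),  |v_rel|² = 50;  v_rel·d = (5)·(-2) + (5)·(17) = 75
50·t² − 150·t + 268 = 0  ⇒  m = 75² − 50·268 = -7775
m = -7775 < 0,  v_rel·d = 75 > 0  ⇒  outside

inside=no margin=-7775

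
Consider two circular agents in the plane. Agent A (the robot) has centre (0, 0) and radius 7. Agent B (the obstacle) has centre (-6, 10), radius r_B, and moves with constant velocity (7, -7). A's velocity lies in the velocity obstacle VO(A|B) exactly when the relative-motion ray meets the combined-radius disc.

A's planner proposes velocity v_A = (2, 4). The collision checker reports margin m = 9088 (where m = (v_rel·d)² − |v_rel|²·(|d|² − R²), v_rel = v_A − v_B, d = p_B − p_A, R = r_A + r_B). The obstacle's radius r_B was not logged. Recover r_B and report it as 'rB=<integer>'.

m = 9088
d = (-6, 10);  v_rel = (-5, 11),  |v_rel|² = 146
v_rel×d = (-5)·(10) − (11)·(-6) = 16
since m = R²·146 − 16²:  R² = (256 + 9088) / 146 = 64
R = √64 = 8  ⇒  r_B = 8 − 7 = 1

rB=1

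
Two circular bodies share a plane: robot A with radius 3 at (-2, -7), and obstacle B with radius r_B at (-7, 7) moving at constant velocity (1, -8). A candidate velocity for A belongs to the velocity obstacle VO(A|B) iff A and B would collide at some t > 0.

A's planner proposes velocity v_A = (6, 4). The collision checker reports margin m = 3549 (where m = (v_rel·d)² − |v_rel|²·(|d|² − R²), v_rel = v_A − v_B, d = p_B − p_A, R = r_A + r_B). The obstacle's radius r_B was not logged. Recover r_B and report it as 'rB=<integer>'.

m = 3549
d = (-5, 14);  v_rel = (5, 12),  |v_rel|² = 169
v_rel×d = (5)·(14) − (12)·(-5) = 130
since m = R²·169 − 130²:  R² = (16900 + 3549) / 169 = 121
R = √121 = 11  ⇒  r_B = 11 − 3 = 8

rB=8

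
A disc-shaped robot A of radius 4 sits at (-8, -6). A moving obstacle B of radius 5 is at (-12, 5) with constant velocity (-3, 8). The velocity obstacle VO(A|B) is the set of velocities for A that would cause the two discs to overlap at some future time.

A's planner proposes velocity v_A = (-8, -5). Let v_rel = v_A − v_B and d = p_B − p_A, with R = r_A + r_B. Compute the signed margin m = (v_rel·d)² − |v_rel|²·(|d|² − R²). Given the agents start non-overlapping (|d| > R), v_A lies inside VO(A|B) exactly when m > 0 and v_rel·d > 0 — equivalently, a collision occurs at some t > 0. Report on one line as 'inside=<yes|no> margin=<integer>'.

d = (-4, 11),  |d|² = 137;  R = 4+5 = 9,  c = 137−9² = 56
v_rel = (-5, -13),  |v_rel|² = 194;  v_rel·d = (-5)·(-4) + (-13)·(11) = -123
194·t² + 246·t + 56 = 0  ⇒  m = (-123)² − 194·56 = 4265
m = 4265 > 0,  v_rel·d = -123 < 0  ⇒  outside

inside=no margin=4265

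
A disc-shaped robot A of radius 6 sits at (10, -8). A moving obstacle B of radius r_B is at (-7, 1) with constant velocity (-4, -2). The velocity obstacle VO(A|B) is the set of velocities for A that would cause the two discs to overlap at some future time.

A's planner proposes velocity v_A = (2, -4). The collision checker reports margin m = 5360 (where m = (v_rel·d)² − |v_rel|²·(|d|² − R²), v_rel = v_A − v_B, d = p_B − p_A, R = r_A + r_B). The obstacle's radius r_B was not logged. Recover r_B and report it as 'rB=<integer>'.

m = 5360
d = (-17, 9);  v_rel = (6, -2),  |v_rel|² = 40
v_rel×d = (6)·(9) − (-2)·(-17) = 20
since m = R²·40 − 20²:  R² = (400 + 5360) / 40 = 144
R = √144 = 12  ⇒  r_B = 12 − 6 = 6

rB=6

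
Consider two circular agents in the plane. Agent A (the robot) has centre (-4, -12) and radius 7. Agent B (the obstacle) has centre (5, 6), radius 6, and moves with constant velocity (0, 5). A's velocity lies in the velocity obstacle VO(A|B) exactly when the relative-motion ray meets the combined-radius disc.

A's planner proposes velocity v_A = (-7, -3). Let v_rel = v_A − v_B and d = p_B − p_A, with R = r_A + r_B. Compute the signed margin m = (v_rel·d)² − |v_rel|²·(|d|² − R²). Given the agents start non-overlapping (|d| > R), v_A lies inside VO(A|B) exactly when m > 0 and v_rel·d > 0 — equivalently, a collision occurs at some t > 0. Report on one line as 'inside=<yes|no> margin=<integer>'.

d = (9, 18),  |d|² = 405;  R = 7+6 = 13,  c = 405−13² = 236
v_rel = (-7, -8),  |v_rel|² = 113;  v_rel·d = (-7)·(9) + (-8)·(18) = -207
113·t² + 414·t + 236 = 0  ⇒  m = (-207)² − 113·236 = 16181
m = 16181 > 0,  v_rel·d = -207 < 0  ⇒  outside

inside=no margin=16181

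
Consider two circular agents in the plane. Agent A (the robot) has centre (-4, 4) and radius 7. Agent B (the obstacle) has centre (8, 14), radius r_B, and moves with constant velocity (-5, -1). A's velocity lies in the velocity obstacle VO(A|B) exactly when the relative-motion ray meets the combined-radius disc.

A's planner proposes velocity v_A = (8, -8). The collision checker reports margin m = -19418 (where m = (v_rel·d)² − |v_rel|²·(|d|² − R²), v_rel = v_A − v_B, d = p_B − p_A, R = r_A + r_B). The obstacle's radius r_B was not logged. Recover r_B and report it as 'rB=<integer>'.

m = -19418
d = (12, 10);  v_rel = (13, -7),  |v_rel|² = 218
v_rel×d = (13)·(10) − (-7)·(12) = 214
since m = R²·218 − 214²:  R² = (45796 + -19418) / 218 = 121
R = √121 = 11  ⇒  r_B = 11 − 7 = 4

rB=4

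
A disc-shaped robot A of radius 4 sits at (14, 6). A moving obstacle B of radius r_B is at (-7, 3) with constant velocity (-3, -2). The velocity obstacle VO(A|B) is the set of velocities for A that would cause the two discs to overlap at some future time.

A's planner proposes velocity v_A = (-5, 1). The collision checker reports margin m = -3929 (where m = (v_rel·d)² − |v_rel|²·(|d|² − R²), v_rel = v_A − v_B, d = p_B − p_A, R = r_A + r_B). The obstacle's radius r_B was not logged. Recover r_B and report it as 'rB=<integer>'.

m = -3929
d = (-21, -3);  v_rel = (-2, 3),  |v_rel|² = 13
v_rel×d = (-2)·(-3) − (3)·(-21) = 69
since m = R²·13 − 69²:  R² = (4761 + -3929) / 13 = 64
R = √64 = 8  ⇒  r_B = 8 − 4 = 4

rB=4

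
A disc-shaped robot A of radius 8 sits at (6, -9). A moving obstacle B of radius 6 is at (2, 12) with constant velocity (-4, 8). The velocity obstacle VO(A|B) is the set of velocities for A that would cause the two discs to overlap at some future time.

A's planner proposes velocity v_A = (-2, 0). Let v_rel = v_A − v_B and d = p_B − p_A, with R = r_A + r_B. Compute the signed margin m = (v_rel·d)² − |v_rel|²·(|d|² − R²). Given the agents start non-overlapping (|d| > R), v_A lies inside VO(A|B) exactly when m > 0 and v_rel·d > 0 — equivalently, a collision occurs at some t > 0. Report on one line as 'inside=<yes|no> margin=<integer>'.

d = (-4, 21),  |d|² = 457;  R = 8+6 = 14,  c = 457−14² = 261
v_rel = (2, -8),  |v_rel|² = 68;  v_rel·d = (2)·(-4) + (-8)·(21) = -176
68·t² + 352·t + 261 = 0  ⇒  m = (-176)² − 68·261 = 13228
m = 13228 > 0,  v_rel·d = -176 < 0  ⇒  outside

inside=no margin=13228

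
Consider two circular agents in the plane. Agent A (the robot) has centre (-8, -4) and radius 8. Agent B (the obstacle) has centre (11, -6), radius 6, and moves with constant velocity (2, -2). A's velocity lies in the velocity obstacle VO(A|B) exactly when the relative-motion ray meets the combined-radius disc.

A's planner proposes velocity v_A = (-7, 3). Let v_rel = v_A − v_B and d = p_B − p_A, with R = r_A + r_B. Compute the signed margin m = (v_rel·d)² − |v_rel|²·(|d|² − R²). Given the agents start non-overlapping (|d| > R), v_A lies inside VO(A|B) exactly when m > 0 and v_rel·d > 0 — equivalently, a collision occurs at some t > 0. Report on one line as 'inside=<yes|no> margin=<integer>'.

d = (19, -2),  |d|² = 365;  R = 8+6 = 14,  c = 365−14² = 169
v_rel = (-9, 5),  |v_rel|² = 106;  v_rel·d = (-9)·(19) + (5)·(-2) = -181
106·t² + 362·t + 169 = 0  ⇒  m = (-181)² − 106·169 = 14847
m = 14847 > 0,  v_rel·d = -181 < 0  ⇒  outside

inside=no margin=14847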